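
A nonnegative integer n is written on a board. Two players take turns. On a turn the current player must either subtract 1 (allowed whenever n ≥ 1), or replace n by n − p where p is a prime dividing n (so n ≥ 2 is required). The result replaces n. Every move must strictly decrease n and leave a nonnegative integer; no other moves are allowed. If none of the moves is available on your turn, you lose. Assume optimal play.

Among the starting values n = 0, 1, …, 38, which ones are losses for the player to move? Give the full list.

0, 4, 8, 12, 16, 20, 24, 28, 32, 36

Work bottom-up. With no move the player to move loses. Otherwise the position is W if at least one move leads to an L position for the opponent, and L if every move leads to a W.
n=0: no move → L
n=1: reaches L-position 0 → W
n=2: reaches L-position 0 → W
n=3: reaches L-position 0 → W
n=4: only reaches 2(W), 3(W), all W → L
n=5: reaches L-position 0 → W
n=6: reaches L-position 4 → W
n=7: reaches L-position 0 → W
n=8: only reaches 6(W), 7(W), all W → L
n=9: reaches L-position 8 → W
n=10: reaches L-position 8 → W
n=11: reaches L-position 0 → W
n=12: only reaches 9(W), 10(W), 11(W), all W → L
n=13: reaches L-position 0 → W
n=14: reaches L-position 12 → W
n=15: reaches L-position 12 → W
n=16: only reaches 14(W), 15(W), all W → L
n=17: reaches L-position 0 → W
n=18: reaches L-position 16 → W
n=19: reaches L-position 0 → W
n=20: only reaches 15(W), 18(W), 19(W), all W → L
n=21: reaches L-position 20 → W
n=22: reaches L-position 20 → W
n=23: reaches L-position 0 → W
n=24: only reaches 21(W), 22(W), 23(W), all W → L
n=25: reaches L-position 20 → W
n=26: reaches L-position 24 → W
n=27: reaches L-position 24 → W
n=28: only reaches 21(W), 26(W), 27(W), all W → L
n=29: reaches L-position 0 → W
n=30: reaches L-position 28 → W
n=31: reaches L-position 0 → W
n=32: only reaches 30(W), 31(W), all W → L
n=33: reaches L-position 32 → W
n=34: reaches L-position 32 → W
n=35: reaches L-position 28 → W
n=36: only reaches 33(W), 34(W), 35(W), all W → L
n=37: reaches L-position 0 → W
n=38: reaches L-position 36 → W
Reading off the rows marked L gives the requested list; there are 10 such values of n.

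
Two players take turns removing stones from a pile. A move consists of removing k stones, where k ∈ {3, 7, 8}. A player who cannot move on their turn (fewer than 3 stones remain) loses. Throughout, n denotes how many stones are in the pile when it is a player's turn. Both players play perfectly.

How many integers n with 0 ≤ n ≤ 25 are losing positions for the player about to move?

Positions with no move are L. A position that does have a move is losing for the player to move precisely when every available move leads to a winning position for the opponent. Fill in the labels:
n=0: no move → L
n=1: no move → L
n=2: no move → L
n=3: →0(L), so W
n=4: →1(L), so W
n=5: →2(L), so W
n=6: →3(W) only, which is W, so L
n=7: →0(L), so W
n=8: →1(L), so W
n=9: →6(L), so W
n=10: →2(L), so W
n=11: →8(W), 4(W), 3(W) — all W, so L
n=12: →9(W), 5(W), 4(W) — all W, so L
n=13: →6(L), so W
n=14: →11(L), so W
n=15: →12(L), so W
n=16: →13(W), 9(W), 8(W) — all W, so L
n=17: →14(W), 10(W), 9(W) — all W, so L
n=18: →11(L), so W
n=19: →16(L), so W
n=20: →17(L), so W
n=21: →18(W), 14(W), 13(W) — all W, so L
n=22: →19(W), 15(W), 14(W) — all W, so L
n=23: →16(L), so W
n=24: →21(L), so W
n=25: →22(L), so W
L entries with 0 ≤ n ≤ 25: n = 0, 1, 2, 6, 11, 12, 16, 17, 21, 22; that makes 10.

10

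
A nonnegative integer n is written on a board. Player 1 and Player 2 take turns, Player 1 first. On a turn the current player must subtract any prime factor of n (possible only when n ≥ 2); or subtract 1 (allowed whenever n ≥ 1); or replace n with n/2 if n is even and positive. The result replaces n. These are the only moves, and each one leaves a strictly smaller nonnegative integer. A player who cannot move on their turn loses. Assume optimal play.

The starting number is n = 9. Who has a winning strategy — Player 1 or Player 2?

Classify positions by backward induction: terminal positions (no move available) are L. From any other position, the mover wins iff some move reaches an L.
n=0: no move → L
n=1: →0(L), so W
n=2: →0(L), so W
n=3: →0(L), so W
n=4: →2(W), 3(W) — all W, so L
n=5: →0(L), so W
n=6: →4(L), so W
n=7: →0(L), so W
n=8: →4(L), so W
n=9: →6(W), 8(W) — all W, so L
Every move from 9 reaches a W position, so the mover loses.

Player 2 wins.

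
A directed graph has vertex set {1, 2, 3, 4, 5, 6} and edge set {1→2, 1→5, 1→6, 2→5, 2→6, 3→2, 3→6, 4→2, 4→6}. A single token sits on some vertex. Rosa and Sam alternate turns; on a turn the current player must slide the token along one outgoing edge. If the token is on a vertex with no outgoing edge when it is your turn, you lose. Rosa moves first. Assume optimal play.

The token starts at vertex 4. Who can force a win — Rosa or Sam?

Rosa wins.

Classify positions by backward induction: terminal positions (no move available) are L. From any other position, the mover wins iff some move reaches an L.
Every edge goes from a vertex to one that appears earlier in the order 6, 5, 2, 1, 3, 4, so processing vertices in that order labels each vertex after all of its successors.
6: no outgoing edge → L
5: no outgoing edge → L
2: W (go to 5, an L position)
1: W (go to 5, an L position)
3: W (go to 6, an L position)
4: W (go to 6, an L position)
The starting position 4 is W: Rosa should move to 6, handing over an L position.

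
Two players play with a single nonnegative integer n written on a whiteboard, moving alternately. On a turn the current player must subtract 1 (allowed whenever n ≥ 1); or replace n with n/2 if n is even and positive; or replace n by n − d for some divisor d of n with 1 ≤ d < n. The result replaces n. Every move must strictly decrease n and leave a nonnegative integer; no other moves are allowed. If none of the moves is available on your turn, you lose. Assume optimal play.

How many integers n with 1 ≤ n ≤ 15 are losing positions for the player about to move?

Compute win/loss labels from the base case upward. A position with no move is L. Any other position is W if it can reach an L in one move, else L.
n=0: no move → L
n=1: W (go to 0, an L position)
n=2: L (sole option 1(W) is W)
n=3: W (go to 2, an L position)
n=4: W (go to 2, an L position)
n=5: L (sole option 4(W) is W)
n=6: W (go to 5, an L position)
n=7: L (sole option 6(W) is W)
n=8: W (go to 7, an L position)
n=9: L (options 6(W), 8(W) are all W)
n=10: W (go to 5, an L position)
n=11: L (sole option 10(W) is W)
n=12: W (go to 9, an L position)
n=13: L (sole option 12(W) is W)
n=14: W (go to 7, an L position)
n=15: L (options 10(W), 12(W), 14(W) are all W)
L entries with 1 ≤ n ≤ 15 (n=0 is outside the asked range and is not counted): n = 2, 5, 7, 9, 11, 13, 15; that makes 7.

7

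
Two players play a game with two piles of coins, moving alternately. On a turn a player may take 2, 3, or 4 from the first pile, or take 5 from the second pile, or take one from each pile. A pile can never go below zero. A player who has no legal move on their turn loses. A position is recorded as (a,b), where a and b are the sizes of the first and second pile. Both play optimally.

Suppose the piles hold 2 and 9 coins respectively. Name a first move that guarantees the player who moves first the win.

Compute win/loss labels from the base case upward. A position with no move is L. Any other position is W if it can reach an L in one move, else L.
No move ever increases a pile, so every position that can arise here has a ≤ 2 and b ≤ 9; it is enough to label the cells with 0 ≤ a ≤ 2 and 0 ≤ b ≤ 9.
Every move lowers a or b (never raises either), so fill the grid row by row in increasing a, and left to right within a row: each cell's successors are then already labelled.
      b=0  b=1  b=2  b=3  b=4  b=5  b=6  b=7  b=8  b=9
a=0:    L    L    L    L    L    W    W    W    W    W
a=1:    L    W    W    W    W    W    L    L    L    L
a=2:    W    W    W    W    W    L    L    W    W    W
Cells with no legal move (terminal, hence L): (0,0), (0,1), (0,2), (0,3), (0,4), (1,0).
The remaining L cells, each justified by listing all of its moves:
(1,6): only reaches (1,1)(W), (0,5)(W), all W → L
(1,7): only reaches (1,2)(W), (0,6)(W), all W → L
(1,8): only reaches (1,3)(W), (0,7)(W), all W → L
(1,9): only reaches (1,4)(W), (0,8)(W), all W → L
(2,5): only reaches (0,5)(W), (2,0)(W), (1,4)(W), all W → L
(2,6): only reaches (0,6)(W), (2,1)(W), (1,5)(W), all W → L
Every other cell has at least one move into one of the L cells above, so it is W.
From (2,9), the L positions reachable in one move are: (1,8).

Move to (1,8).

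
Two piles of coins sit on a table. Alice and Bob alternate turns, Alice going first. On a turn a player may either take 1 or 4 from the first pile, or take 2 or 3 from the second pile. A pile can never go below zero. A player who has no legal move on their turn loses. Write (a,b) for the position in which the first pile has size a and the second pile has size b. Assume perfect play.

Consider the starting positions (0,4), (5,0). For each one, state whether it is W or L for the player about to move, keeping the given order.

Use the standard recursion: the mover loses at a terminal position; elsewhere, the mover wins exactly when some move hands the opponent an L position.
No move ever increases a pile, so every position that can arise here has a ≤ 5 and b ≤ 4; it is enough to label the cells with 0 ≤ a ≤ 5 and 0 ≤ b ≤ 4.
Every move lowers a or b (never raises either), so fill the grid row by row in increasing a, and left to right within a row: each cell's successors are then already labelled.
      b=0  b=1  b=2  b=3  b=4
a=0:    L    L    W    W    W
a=1:    W    W    L    L    W
a=2:    L    L    W    W    W
a=3:    W    W    L    L    W
a=4:    W    W    W    W    L
a=5:    L    L    W    W    W
Cells with no legal move (terminal, hence L): (0,0), (0,1).
The remaining L cells, each justified by listing all of its moves:
(1,2): moves to (0,2)(W), (1,0)(W); every one is W ⇒ L
(1,3): moves to (0,3)(W), (1,1)(W), (1,0)(W); every one is W ⇒ L
(2,0): the only move is to (1,0)(W), a W ⇒ L
(2,1): the only move is to (1,1)(W), a W ⇒ L
(3,2): moves to (2,2)(W), (3,0)(W); every one is W ⇒ L
(3,3): moves to (2,3)(W), (3,1)(W), (3,0)(W); every one is W ⇒ L
(4,4): moves to (3,4)(W), (0,4)(W), (4,2)(W), (4,1)(W); every one is W ⇒ L
(5,0): moves to (4,0)(W), (1,0)(W); every one is W ⇒ L
(5,1): moves to (4,1)(W), (1,1)(W); every one is W ⇒ L
Every other cell has at least one move into one of the L cells above, so it is W.
(0,4): the move to (0,1) reaches an L cell, so W
(5,0): one of the L cells justified above, so L

(0,4): W, (5,0): L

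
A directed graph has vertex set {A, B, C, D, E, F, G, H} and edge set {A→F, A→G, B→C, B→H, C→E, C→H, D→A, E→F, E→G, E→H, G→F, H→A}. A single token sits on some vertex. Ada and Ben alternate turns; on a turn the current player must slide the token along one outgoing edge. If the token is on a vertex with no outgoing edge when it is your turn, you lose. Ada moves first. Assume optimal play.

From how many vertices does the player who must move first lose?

Work bottom-up. With no move the player to move loses. Otherwise the position is W if at least one move leads to an L position for the opponent, and L if every move leads to a W.
Every edge goes from a vertex to one that appears earlier in the order F, G, A, H, E, D, C, B, so processing vertices in that order labels each vertex after all of its successors.
F: no outgoing edge → L
G: W (go to F, an L position)
A: W (go to F, an L position)
H: L (sole option A(W) is W)
E: W (go to H, an L position)
D: L (sole option A(W) is W)
C: W (go to H, an L position)
B: W (go to H, an L position)
The L vertices are D, F, H; that is 3 in all.

3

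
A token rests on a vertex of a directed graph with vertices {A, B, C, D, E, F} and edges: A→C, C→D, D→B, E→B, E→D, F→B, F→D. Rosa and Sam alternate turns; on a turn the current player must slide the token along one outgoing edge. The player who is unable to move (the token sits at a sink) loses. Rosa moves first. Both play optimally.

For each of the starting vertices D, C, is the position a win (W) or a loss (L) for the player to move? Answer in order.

Positions with no move are L. A position that does have a move is losing for the player to move precisely when every available move leads to a winning position for the opponent. Fill in the labels:
Every edge goes from a vertex to one that appears earlier in the order B, D, F, C, E, A, so processing vertices in that order labels each vertex after all of its successors.
B: no outgoing edge → L
D: reaches L-position B → W
F: reaches L-position B → W
C: only reaches D(W), which is W → L
E: reaches L-position B → W
A: reaches L-position C → W

D: W, C: L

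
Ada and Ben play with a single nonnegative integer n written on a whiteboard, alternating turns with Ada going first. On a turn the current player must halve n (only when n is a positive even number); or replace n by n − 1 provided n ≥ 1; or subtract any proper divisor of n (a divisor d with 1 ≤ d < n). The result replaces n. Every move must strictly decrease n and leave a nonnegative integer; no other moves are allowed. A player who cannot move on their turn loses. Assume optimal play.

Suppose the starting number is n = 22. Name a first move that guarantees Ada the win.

Move to 11.

Build the W/L table. Terminal = L. A non-terminal position is W if it has a move to some L; otherwise it is L.
n=0: no move → L
n=1: reaches L-position 0 → W
n=2: only reaches 1(W), which is W → L
n=3: reaches L-position 2 → W
n=4: reaches L-position 2 → W
n=5: only reaches 4(W), which is W → L
n=6: reaches L-position 5 → W
n=7: only reaches 6(W), which is W → L
n=8: reaches L-position 7 → W
n=9: only reaches 6(W), 8(W), all W → L
n=10: reaches L-position 5 → W
n=11: only reaches 10(W), which is W → L
n=12: reaches L-position 9 → W
n=13: only reaches 12(W), which is W → L
n=14: reaches L-position 7 → W
n=15: only reaches 10(W), 12(W), 14(W), all W → L
n=16: reaches L-position 15 → W
n=17: only reaches 16(W), which is W → L
n=18: reaches L-position 9 → W
n=19: only reaches 18(W), which is W → L
n=20: reaches L-position 15 → W
n=21: only reaches 14(W), 18(W), 20(W), all W → L
n=22: reaches L-position 11 → W
From 22, the L positions reachable in one move are: 11, 21. Any move reaching one of these is winning.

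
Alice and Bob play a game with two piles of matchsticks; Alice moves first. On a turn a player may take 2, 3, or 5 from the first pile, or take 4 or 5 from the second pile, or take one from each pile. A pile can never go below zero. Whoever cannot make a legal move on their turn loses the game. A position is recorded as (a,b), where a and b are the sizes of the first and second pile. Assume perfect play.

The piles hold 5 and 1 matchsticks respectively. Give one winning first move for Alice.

Work bottom-up. With no move the player to move loses. Otherwise the position is W if at least one move leads to an L position for the opponent, and L if every move leads to a W.
No move ever increases a pile, so every position that can arise here has a ≤ 5 and b ≤ 1; it is enough to label the cells with 0 ≤ a ≤ 5 and 0 ≤ b ≤ 1.
Every move lowers a or b (never raises either), so fill the grid row by row in increasing a, and left to right within a row: each cell's successors are then already labelled.
      b=0  b=1
a=0:    L    L
a=1:    L    W
a=2:    W    W
a=3:    W    W
a=4:    W    L
a=5:    W    W
Cells with no legal move (terminal, hence L): (0,0), (0,1), (1,0).
The remaining L cells, each justified by listing all of its moves:
(4,1): L (options (2,1)(W), (1,1)(W), (3,0)(W) are all W)
Every other cell has at least one move into one of the L cells above, so it is W.
From (5,1), the L positions reachable in one move are: (0,1).

Move to (0,1).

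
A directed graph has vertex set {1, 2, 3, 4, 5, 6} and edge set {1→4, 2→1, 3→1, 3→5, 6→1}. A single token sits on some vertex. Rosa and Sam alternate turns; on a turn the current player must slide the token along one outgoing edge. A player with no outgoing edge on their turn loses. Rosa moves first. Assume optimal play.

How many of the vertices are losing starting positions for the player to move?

4

Build the W/L table. Terminal = L. A non-terminal position is W if it has a move to some L; otherwise it is L.
Every edge goes from a vertex to one that appears earlier in the order 5, 4, 1, 3, 2, 6, so processing vertices in that order labels each vertex after all of its successors.
5: no outgoing edge → L
4: no outgoing edge → L
1: →4(L), so W
3: →5(L), so W
2: →1(W) only, which is W, so L
6: →1(W) only, which is W, so L
The L vertices are 2, 4, 5, 6; that is 4 in all.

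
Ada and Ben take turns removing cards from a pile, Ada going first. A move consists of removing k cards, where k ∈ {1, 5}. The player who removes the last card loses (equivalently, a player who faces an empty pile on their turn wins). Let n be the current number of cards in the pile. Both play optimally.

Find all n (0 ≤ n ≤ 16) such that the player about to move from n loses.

1, 3, 5, 7, 9, 11, 13, 15

Work bottom-up. With no move the player to move wins. Otherwise the position is W if at least one move leads to an L position for the opponent, and L if every move leads to a W.
n=0: no move; the opponent has just taken the last card and therefore loses → W
n=1: L (sole option 0(W) is W)
n=2: W (go to 1, an L position)
n=3: L (sole option 2(W) is W)
n=4: W (go to 3, an L position)
n=5: L (options 4(W), 0(W) are all W)
n=6: W (go to 5, an L position)
n=7: L (options 6(W), 2(W) are all W)
n=8: W (go to 7, an L position)
n=9: L (options 8(W), 4(W) are all W)
n=10: W (go to 9, an L position)
n=11: L (options 10(W), 6(W) are all W)
n=12: W (go to 11, an L position)
n=13: L (options 12(W), 8(W) are all W)
n=14: W (go to 13, an L position)
n=15: L (options 14(W), 10(W) are all W)
n=16: W (go to 15, an L position)
Reading off the rows marked L gives the requested list; there are 8 such values of n.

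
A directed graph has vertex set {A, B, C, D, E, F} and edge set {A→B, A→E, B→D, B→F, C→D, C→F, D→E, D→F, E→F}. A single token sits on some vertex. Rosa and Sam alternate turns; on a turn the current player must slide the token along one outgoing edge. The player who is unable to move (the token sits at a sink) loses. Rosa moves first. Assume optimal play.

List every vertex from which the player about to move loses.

Classify positions by backward induction: terminal positions (no move available) are L. From any other position, the mover wins iff some move reaches an L.
Every edge goes from a vertex to one that appears earlier in the order F, E, D, B, A, C, so processing vertices in that order labels each vertex after all of its successors.
F: no outgoing edge → L
E: can move to F, which is L ⇒ W
D: can move to F, which is L ⇒ W
B: can move to F, which is L ⇒ W
A: moves to B(W), E(W); every one is W ⇒ L
C: can move to F, which is L ⇒ W
The losing starting vertices are exactly the entries labelled L in this table (2 of them).

A, F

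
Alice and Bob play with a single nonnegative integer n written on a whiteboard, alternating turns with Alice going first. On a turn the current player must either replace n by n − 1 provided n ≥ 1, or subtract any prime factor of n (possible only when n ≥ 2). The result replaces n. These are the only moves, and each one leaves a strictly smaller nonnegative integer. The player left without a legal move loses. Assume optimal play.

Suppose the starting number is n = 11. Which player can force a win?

Alice wins.

Work bottom-up. With no move the player to move loses. Otherwise the position is W if at least one move leads to an L position for the opponent, and L if every move leads to a W.
n=0: no move → L
n=1: →0(L), so W
n=2: →0(L), so W
n=3: →0(L), so W
n=4: →2(W), 3(W) — all W, so L
n=5: →0(L), so W
n=6: →4(L), so W
n=7: →0(L), so W
n=8: →6(W), 7(W) — all W, so L
n=9: →8(L), so W
n=10: →8(L), so W
n=11: →0(L), so W
From 11 Alice can move to 0, reaching an L position.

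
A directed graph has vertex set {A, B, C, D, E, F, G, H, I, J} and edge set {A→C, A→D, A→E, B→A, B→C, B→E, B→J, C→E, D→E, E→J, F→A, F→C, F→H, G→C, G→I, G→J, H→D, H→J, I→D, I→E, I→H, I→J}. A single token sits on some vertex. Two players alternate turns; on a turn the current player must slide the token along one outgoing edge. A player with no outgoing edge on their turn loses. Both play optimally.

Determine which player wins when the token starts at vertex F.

Compute win/loss labels from the base case upward. A position with no move is L. Any other position is W if it can reach an L in one move, else L.
Every edge goes from a vertex to one that appears earlier in the order J, E, D, H, C, I, A, F, B, G, so processing vertices in that order labels each vertex after all of its successors.
J: no outgoing edge → L
E: →J(L), so W
D: →E(W) only, which is W, so L
H: →D(L), so W
C: →E(W) only, which is W, so L
I: →D(L), so W
A: →C(L), so W
F: →C(L), so W
B: →C(L), so W
G: →C(L), so W
The starting position F is W: the player to move should move to C, handing over an L position.

The first player wins.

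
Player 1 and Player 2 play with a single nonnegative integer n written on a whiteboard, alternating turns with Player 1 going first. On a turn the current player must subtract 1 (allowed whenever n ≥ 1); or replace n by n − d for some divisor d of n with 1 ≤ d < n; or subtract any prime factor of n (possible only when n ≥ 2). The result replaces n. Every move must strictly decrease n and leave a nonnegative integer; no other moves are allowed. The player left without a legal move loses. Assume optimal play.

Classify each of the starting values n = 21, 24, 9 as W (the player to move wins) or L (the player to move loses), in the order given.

21: W, 24: W, 9: L

Compute win/loss labels from the base case upward. A position with no move is L. Any other position is W if it can reach an L in one move, else L.
n=0: no move → L
n=1: reaches L-position 0 → W
n=2: reaches L-position 0 → W
n=3: reaches L-position 0 → W
n=4: only reaches 2(W), 3(W), all W → L
n=5: reaches L-position 0 → W
n=6: reaches L-position 4 → W
n=7: reaches L-position 0 → W
n=8: reaches L-position 4 → W
n=9: only reaches 6(W), 8(W), all W → L
n=10: reaches L-position 9 → W
n=11: reaches L-position 0 → W
n=12: reaches L-position 9 → W
n=13: reaches L-position 0 → W
n=14: only reaches 7(W), 12(W), 13(W), all W → L
n=15: reaches L-position 14 → W
n=16: reaches L-position 14 → W
n=17: reaches L-position 0 → W
n=18: reaches L-position 9 → W
n=19: reaches L-position 0 → W
n=20: only reaches 10(W), 15(W), 16(W), 18(W), 19(W), all W → L
n=21: reaches L-position 14 → W
n=22: reaches L-position 20 → W
n=23: reaches L-position 0 → W
n=24: reaches L-position 20 → W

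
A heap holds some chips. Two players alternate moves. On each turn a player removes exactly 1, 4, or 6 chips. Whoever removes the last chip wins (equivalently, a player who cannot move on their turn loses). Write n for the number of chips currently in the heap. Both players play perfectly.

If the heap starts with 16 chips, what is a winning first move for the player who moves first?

Remove 1, leaving 15.

Use the standard recursion: the mover loses at a terminal position; elsewhere, the mover wins exactly when some move hands the opponent an L position.
n=0: no move → L
n=1: W (go to 0, an L position)
n=2: L (sole option 1(W) is W)
n=3: W (go to 2, an L position)
n=4: W (go to 0, an L position)
n=5: L (options 4(W), 1(W) are all W)
n=6: W (go to 5, an L position)
n=7: L (options 6(W), 3(W), 1(W) are all W)
n=8: W (go to 7, an L position)
n=9: W (go to 5, an L position)
n=10: L (options 9(W), 6(W), 4(W) are all W)
n=11: W (go to 10, an L position)
n=12: L (options 11(W), 8(W), 6(W) are all W)
n=13: W (go to 12, an L position)
n=14: W (go to 10, an L position)
n=15: L (options 14(W), 11(W), 9(W) are all W)
n=16: W (go to 15, an L position)
From 16, the L positions reachable in one move are: 15, 12, 10. Any move reaching one of these is winning.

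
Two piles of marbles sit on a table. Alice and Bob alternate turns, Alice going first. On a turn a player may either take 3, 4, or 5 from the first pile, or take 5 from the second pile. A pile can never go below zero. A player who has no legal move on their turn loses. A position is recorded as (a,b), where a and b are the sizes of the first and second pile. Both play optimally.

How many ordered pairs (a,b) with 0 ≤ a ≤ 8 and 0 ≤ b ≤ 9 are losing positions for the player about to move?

Label each position W (a win for the player to move) or L (a loss). A position with no legal move is L; any other position is W exactly when some move reaches an L, and L when every move reaches a W.
Every move lowers a or b (never raises either), so fill the grid row by row in increasing a, and left to right within a row: each cell's successors are then already labelled.
      b=0  b=1  b=2  b=3  b=4  b=5  b=6  b=7  b=8  b=9
a=0:    L    L    L    L    L    W    W    W    W    W
a=1:    L    L    L    L    L    W    W    W    W    W
a=2:    L    L    L    L    L    W    W    W    W    W
a=3:    W    W    W    W    W    L    L    L    L    L
a=4:    W    W    W    W    W    L    L    L    L    L
a=5:    W    W    W    W    W    L    L    L    L    L
a=6:    W    W    W    W    W    W    W    W    W    W
a=7:    W    W    W    W    W    W    W    W    W    W
a=8:    L    L    L    L    L    W    W    W    W    W
Cells with no legal move (terminal, hence L): (0,0), (0,1), (0,2), (0,3), (0,4), (1,0), (1,1), (1,2), (1,3), (1,4), (2,0), (2,1), (2,2), (2,3), (2,4).
The remaining L cells, each justified by listing all of its moves:
(3,5): L (options (0,5)(W), (3,0)(W) are all W)
(3,6): L (options (0,6)(W), (3,1)(W) are all W)
(3,7): L (options (0,7)(W), (3,2)(W) are all W)
(3,8): L (options (0,8)(W), (3,3)(W) are all W)
(3,9): L (options (0,9)(W), (3,4)(W) are all W)
(4,5): L (options (1,5)(W), (0,5)(W), (4,0)(W) are all W)
(4,6): L (options (1,6)(W), (0,6)(W), (4,1)(W) are all W)
(4,7): L (options (1,7)(W), (0,7)(W), (4,2)(W) are all W)
(4,8): L (options (1,8)(W), (0,8)(W), (4,3)(W) are all W)
(4,9): L (options (1,9)(W), (0,9)(W), (4,4)(W) are all W)
(5,5): L (options (2,5)(W), (1,5)(W), (0,5)(W), (5,0)(W) are all W)
(5,6): L (options (2,6)(W), (1,6)(W), (0,6)(W), (5,1)(W) are all W)
(5,7): L (options (2,7)(W), (1,7)(W), (0,7)(W), (5,2)(W) are all W)
(5,8): L (options (2,8)(W), (1,8)(W), (0,8)(W), (5,3)(W) are all W)
(5,9): L (options (2,9)(W), (1,9)(W), (0,9)(W), (5,4)(W) are all W)
(8,0): L (options (5,0)(W), (4,0)(W), (3,0)(W) are all W)
(8,1): L (options (5,1)(W), (4,1)(W), (3,1)(W) are all W)
(8,2): L (options (5,2)(W), (4,2)(W), (3,2)(W) are all W)
(8,3): L (options (5,3)(W), (4,3)(W), (3,3)(W) are all W)
(8,4): L (options (5,4)(W), (4,4)(W), (3,4)(W) are all W)
Every other cell has at least one move into one of the L cells above, so it is W.
L cells per row: a=0: 5, a=1: 5, a=2: 5, a=3: 5, a=4: 5, a=5: 5, a=6: 0, a=7: 0, a=8: 5; total 35.

35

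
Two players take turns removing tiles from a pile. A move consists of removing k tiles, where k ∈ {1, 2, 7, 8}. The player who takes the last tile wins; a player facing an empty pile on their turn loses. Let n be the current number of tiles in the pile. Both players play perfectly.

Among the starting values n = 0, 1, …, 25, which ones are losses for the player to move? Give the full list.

0, 3, 6, 9, 12, 15, 18, 21, 24

Label each position W (a win for the player to move) or L (a loss). A position with no legal move is L; any other position is W exactly when some move reaches an L, and L when every move reaches a W.
n=0: no move → L
n=1: reaches L-position 0 → W
n=2: reaches L-position 0 → W
n=3: only reaches 2(W), 1(W), all W → L
n=4: reaches L-position 3 → W
n=5: reaches L-position 3 → W
n=6: only reaches 5(W), 4(W), all W → L
n=7: reaches L-position 6 → W
n=8: reaches L-position 6 → W
n=9: only reaches 8(W), 7(W), 2(W), 1(W), all W → L
n=10: reaches L-position 9 → W
n=11: reaches L-position 9 → W
n=12: only reaches 11(W), 10(W), 5(W), 4(W), all W → L
n=13: reaches L-position 12 → W
n=14: reaches L-position 12 → W
n=15: only reaches 14(W), 13(W), 8(W), 7(W), all W → L
n=16: reaches L-position 15 → W
n=17: reaches L-position 15 → W
n=18: only reaches 17(W), 16(W), 11(W), 10(W), all W → L
n=19: reaches L-position 18 → W
n=20: reaches L-position 18 → W
n=21: only reaches 20(W), 19(W), 14(W), 13(W), all W → L
n=22: reaches L-position 21 → W
n=23: reaches L-position 21 → W
n=24: only reaches 23(W), 22(W), 17(W), 16(W), all W → L
n=25: reaches L-position 24 → W
The losing starting values of n are exactly the entries labelled L in this table (9 of them).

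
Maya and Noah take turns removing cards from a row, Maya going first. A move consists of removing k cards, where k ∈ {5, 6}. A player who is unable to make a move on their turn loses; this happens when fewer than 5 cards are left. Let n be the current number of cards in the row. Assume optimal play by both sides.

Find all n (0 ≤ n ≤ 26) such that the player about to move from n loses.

Compute win/loss labels from the base case upward. A position with no move is L. Any other position is W if it can reach an L in one move, else L.
n=0: no move → L
n=1: no move → L
n=2: no move → L
n=3: no move → L
n=4: no move → L
n=5: reaches L-position 0 → W
n=6: reaches L-position 1 → W
n=7: reaches L-position 2 → W
n=8: reaches L-position 3 → W
n=9: reaches L-position 4 → W
n=10: reaches L-position 4 → W
n=11: only reaches 6(W), 5(W), all W → L
n=12: only reaches 7(W), 6(W), all W → L
n=13: only reaches 8(W), 7(W), all W → L
n=14: only reaches 9(W), 8(W), all W → L
n=15: only reaches 10(W), 9(W), all W → L
n=16: reaches L-position 11 → W
n=17: reaches L-position 12 → W
n=18: reaches L-position 13 → W
n=19: reaches L-position 14 → W
n=20: reaches L-position 15 → W
n=21: reaches L-position 15 → W
n=22: only reaches 17(W), 16(W), all W → L
n=23: only reaches 18(W), 17(W), all W → L
n=24: only reaches 19(W), 18(W), all W → L
n=25: only reaches 20(W), 19(W), all W → L
n=26: only reaches 21(W), 20(W), all W → L
The losing starting values of n are exactly the entries labelled L in this table (15 of them).

0, 1, 2, 3, 4, 11, 12, 13, 14, 15, 22, 23, 24, 25, 26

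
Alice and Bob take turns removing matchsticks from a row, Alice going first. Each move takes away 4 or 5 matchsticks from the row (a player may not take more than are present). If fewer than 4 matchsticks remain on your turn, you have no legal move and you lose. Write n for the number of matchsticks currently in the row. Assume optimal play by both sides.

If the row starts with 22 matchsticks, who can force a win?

Alice wins.

Build the W/L table. Terminal = L. A non-terminal position is W if it has a move to some L; otherwise it is L.
n=0: no move → L
n=1: no move → L
n=2: no move → L
n=3: no move → L
n=4: can move to 0, which is L ⇒ W
n=5: can move to 1, which is L ⇒ W
n=6: can move to 2, which is L ⇒ W
n=7: can move to 3, which is L ⇒ W
n=8: can move to 3, which is L ⇒ W
n=9: moves to 5(W), 4(W); every one is W ⇒ L
n=10: moves to 6(W), 5(W); every one is W ⇒ L
n=11: moves to 7(W), 6(W); every one is W ⇒ L
n=12: moves to 8(W), 7(W); every one is W ⇒ L
n=13: can move to 9, which is L ⇒ W
n=14: can move to 10, which is L ⇒ W
n=15: can move to 11, which is L ⇒ W
n=16: can move to 12, which is L ⇒ W
n=17: can move to 12, which is L ⇒ W
n=18: moves to 14(W), 13(W); every one is W ⇒ L
n=19: moves to 15(W), 14(W); every one is W ⇒ L
n=20: moves to 16(W), 15(W); every one is W ⇒ L
n=21: moves to 17(W), 16(W); every one is W ⇒ L
n=22: can move to 18, which is L ⇒ W
From 22 Alice can remove 4, leaving 18, reaching an L position.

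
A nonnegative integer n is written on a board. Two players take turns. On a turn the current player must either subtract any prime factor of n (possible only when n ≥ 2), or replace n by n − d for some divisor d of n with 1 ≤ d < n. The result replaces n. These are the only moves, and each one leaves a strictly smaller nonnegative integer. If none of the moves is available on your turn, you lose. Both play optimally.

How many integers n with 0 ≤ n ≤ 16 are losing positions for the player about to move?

5

Classify positions by backward induction: terminal positions (no move available) are L. From any other position, the mover wins iff some move reaches an L.
n=0: no move → L
n=1: no move → L
n=2: W (go to 0, an L position)
n=3: W (go to 0, an L position)
n=4: L (options 2(W), 3(W) are all W)
n=5: W (go to 0, an L position)
n=6: W (go to 4, an L position)
n=7: W (go to 0, an L position)
n=8: W (go to 4, an L position)
n=9: L (options 6(W), 8(W) are all W)
n=10: W (go to 9, an L position)
n=11: W (go to 0, an L position)
n=12: W (go to 9, an L position)
n=13: W (go to 0, an L position)
n=14: L (options 7(W), 12(W), 13(W) are all W)
n=15: W (go to 14, an L position)
n=16: W (go to 14, an L position)
L entries with 0 ≤ n ≤ 16: n = 0, 1, 4, 9, 14; that makes 5.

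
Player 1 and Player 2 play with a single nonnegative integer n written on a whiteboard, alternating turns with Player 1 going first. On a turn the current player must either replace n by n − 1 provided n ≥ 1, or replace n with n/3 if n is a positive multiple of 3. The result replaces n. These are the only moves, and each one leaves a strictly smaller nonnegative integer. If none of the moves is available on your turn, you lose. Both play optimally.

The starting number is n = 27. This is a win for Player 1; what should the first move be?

Move to 9.

Work bottom-up. With no move the player to move loses. Otherwise the position is W if at least one move leads to an L position for the opponent, and L if every move leads to a W.
n=0: no move → L
n=1: reaches L-position 0 → W
n=2: only reaches 1(W), which is W → L
n=3: reaches L-position 2 → W
n=4: only reaches 3(W), which is W → L
n=5: reaches L-position 4 → W
n=6: reaches L-position 2 → W
n=7: only reaches 6(W), which is W → L
n=8: reaches L-position 7 → W
n=9: only reaches 3(W), 8(W), all W → L
n=10: reaches L-position 9 → W
n=11: only reaches 10(W), which is W → L
n=12: reaches L-position 4 → W
n=13: only reaches 12(W), which is W → L
n=14: reaches L-position 13 → W
n=15: only reaches 5(W), 14(W), all W → L
n=16: reaches L-position 15 → W
n=17: only reaches 16(W), which is W → L
n=18: reaches L-position 17 → W
n=19: only reaches 18(W), which is W → L
n=20: reaches L-position 19 → W
n=21: reaches L-position 7 → W
n=22: only reaches 21(W), which is W → L
n=23: reaches L-position 22 → W
n=24: only reaches 8(W), 23(W), all W → L
n=25: reaches L-position 24 → W
n=26: only reaches 25(W), which is W → L
n=27: reaches L-position 9 → W
From 27, the L positions reachable in one move are: 9, 26. Any move reaching one of these is winning.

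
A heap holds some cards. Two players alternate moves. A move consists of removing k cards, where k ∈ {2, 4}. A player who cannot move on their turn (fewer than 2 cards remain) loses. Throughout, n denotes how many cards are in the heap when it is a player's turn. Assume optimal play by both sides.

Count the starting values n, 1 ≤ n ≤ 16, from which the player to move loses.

5

Work bottom-up. With no move the player to move loses. Otherwise the position is W if at least one move leads to an L position for the opponent, and L if every move leads to a W.
n=0: no move → L
n=1: no move → L
n=2: can move to 0, which is L ⇒ W
n=3: can move to 1, which is L ⇒ W
n=4: can move to 0, which is L ⇒ W
n=5: can move to 1, which is L ⇒ W
n=6: moves to 4(W), 2(W); every one is W ⇒ L
n=7: moves to 5(W), 3(W); every one is W ⇒ L
n=8: can move to 6, which is L ⇒ W
n=9: can move to 7, which is L ⇒ W
n=10: can move to 6, which is L ⇒ W
n=11: can move to 7, which is L ⇒ W
n=12: moves to 10(W), 8(W); every one is W ⇒ L
n=13: moves to 11(W), 9(W); every one is W ⇒ L
n=14: can move to 12, which is L ⇒ W
n=15: can move to 13, which is L ⇒ W
n=16: can move to 12, which is L ⇒ W
L entries with 1 ≤ n ≤ 16 (n=0 is outside the asked range and is not counted): n = 1, 6, 7, 12, 13; that makes 5.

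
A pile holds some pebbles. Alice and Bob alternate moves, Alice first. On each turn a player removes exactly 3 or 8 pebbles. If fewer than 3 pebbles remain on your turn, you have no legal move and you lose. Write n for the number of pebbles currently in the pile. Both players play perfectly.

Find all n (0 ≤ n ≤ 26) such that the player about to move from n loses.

Positions with no move are L. A position that does have a move is losing for the player to move precisely when every available move leads to a winning position for the opponent. Fill in the labels:
n=0: no move → L
n=1: no move → L
n=2: no move → L
n=3: →0(L), so W
n=4: →1(L), so W
n=5: →2(L), so W
n=6: →3(W) only, which is W, so L
n=7: →4(W) only, which is W, so L
n=8: →0(L), so W
n=9: →6(L), so W
n=10: →7(L), so W
n=11: →8(W), 3(W) — all W, so L
n=12: →9(W), 4(W) — all W, so L
n=13: →10(W), 5(W) — all W, so L
n=14: →11(L), so W
n=15: →12(L), so W
n=16: →13(L), so W
n=17: →14(W), 9(W) — all W, so L
n=18: →15(W), 10(W) — all W, so L
n=19: →11(L), so W
n=20: →17(L), so W
n=21: →18(L), so W
n=22: →19(W), 14(W) — all W, so L
n=23: →20(W), 15(W) — all W, so L
n=24: →21(W), 16(W) — all W, so L
n=25: →22(L), so W
n=26: →23(L), so W
The losing starting values of n are exactly the entries labelled L in this table (13 of them).

0, 1, 2, 6, 7, 11, 12, 13, 17, 18, 22, 23, 24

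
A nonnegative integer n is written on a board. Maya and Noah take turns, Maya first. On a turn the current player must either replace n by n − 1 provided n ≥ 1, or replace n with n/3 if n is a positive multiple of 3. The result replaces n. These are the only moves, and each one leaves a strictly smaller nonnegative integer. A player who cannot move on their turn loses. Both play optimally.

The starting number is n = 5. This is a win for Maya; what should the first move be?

Move to 4.

Build the W/L table. Terminal = L. A non-terminal position is W if it has a move to some L; otherwise it is L.
n=0: no move → L
n=1: W (go to 0, an L position)
n=2: L (sole option 1(W) is W)
n=3: W (go to 2, an L position)
n=4: L (sole option 3(W) is W)
n=5: W (go to 4, an L position)
From 5, the L positions reachable in one move are: 4.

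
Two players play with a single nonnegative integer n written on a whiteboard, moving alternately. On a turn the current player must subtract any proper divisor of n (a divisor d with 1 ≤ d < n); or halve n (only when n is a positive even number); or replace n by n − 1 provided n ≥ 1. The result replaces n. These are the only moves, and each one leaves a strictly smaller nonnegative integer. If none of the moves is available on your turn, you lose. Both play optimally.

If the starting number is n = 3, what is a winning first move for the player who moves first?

Classify positions by backward induction: terminal positions (no move available) are L. From any other position, the mover wins iff some move reaches an L.
n=0: no move → L
n=1: W (go to 0, an L position)
n=2: L (sole option 1(W) is W)
n=3: W (go to 2, an L position)
From 3, the L positions reachable in one move are: 2.

Move to 2.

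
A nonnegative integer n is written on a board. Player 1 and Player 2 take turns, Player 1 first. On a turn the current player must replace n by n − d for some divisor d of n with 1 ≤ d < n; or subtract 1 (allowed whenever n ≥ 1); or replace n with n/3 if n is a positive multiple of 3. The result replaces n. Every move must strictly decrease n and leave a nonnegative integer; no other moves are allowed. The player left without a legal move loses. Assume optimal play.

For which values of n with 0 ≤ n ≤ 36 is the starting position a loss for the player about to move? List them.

Compute win/loss labels from the base case upward. A position with no move is L. Any other position is W if it can reach an L in one move, else L.
n=0: no move → L
n=1: →0(L), so W
n=2: →1(W) only, which is W, so L
n=3: →2(L), so W
n=4: →2(L), so W
n=5: →4(W) only, which is W, so L
n=6: →2(L), so W
n=7: →6(W) only, which is W, so L
n=8: →7(L), so W
n=9: →3(W), 6(W), 8(W) — all W, so L
n=10: →5(L), so W
n=11: →10(W) only, which is W, so L
n=12: →9(L), so W
n=13: →12(W) only, which is W, so L
n=14: →7(L), so W
n=15: →5(L), so W
n=16: →8(W), 12(W), 14(W), 15(W) — all W, so L
n=17: →16(L), so W
n=18: →9(L), so W
n=19: →18(W) only, which is W, so L
n=20: →16(L), so W
n=21: →7(L), so W
n=22: →11(L), so W
n=23: →22(W) only, which is W, so L
n=24: →16(L), so W
n=25: →20(W), 24(W) — all W, so L
n=26: →13(L), so W
n=27: →9(L), so W
n=28: →14(W), 21(W), 24(W), 26(W), 27(W) — all W, so L
n=29: →28(L), so W
n=30: →25(L), so W
n=31: →30(W) only, which is W, so L
n=32: →16(L), so W
n=33: →11(L), so W
n=34: →17(W), 32(W), 33(W) — all W, so L
n=35: →28(L), so W
n=36: →34(L), so W
Reading off the rows marked L gives the requested list; there are 14 such values of n.

0, 2, 5, 7, 9, 11, 13, 16, 19, 23, 25, 28, 31, 34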